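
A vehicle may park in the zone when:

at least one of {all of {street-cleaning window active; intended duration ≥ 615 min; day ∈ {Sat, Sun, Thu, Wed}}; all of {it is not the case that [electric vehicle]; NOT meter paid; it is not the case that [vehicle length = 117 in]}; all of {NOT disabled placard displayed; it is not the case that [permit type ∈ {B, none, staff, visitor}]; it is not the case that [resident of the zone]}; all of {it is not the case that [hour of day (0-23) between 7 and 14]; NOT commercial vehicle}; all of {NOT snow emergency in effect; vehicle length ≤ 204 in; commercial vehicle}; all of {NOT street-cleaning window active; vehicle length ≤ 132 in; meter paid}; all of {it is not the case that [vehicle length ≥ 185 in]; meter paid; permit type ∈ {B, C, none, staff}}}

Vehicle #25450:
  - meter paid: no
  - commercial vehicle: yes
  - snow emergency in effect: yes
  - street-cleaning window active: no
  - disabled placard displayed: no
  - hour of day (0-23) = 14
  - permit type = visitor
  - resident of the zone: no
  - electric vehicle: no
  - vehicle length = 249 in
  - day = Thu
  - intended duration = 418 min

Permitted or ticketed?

Permitted

Atomic conditions:
  street-cleaning window active: no → false
  intended duration ≥ 615 min: 418 ≥ 615 is false
  day ∈ {Sat, Sun, Thu, Wed}: Thu is in the set → true
  electric vehicle: no → false
  NOT meter paid: no → true
  vehicle length = 117 in: 249 == 117 is false
  NOT disabled placard displayed: no → true
  permit type ∈ {B, none, staff, visitor}: visitor is in the set → true
  resident of the zone: no → false
  hour of day (0-23) between 7 and 14: 14 in [7, 14] is true
  NOT commercial vehicle: yes → false
  NOT snow emergency in effect: yes → false
  vehicle length ≤ 204 in: 249 ≤ 204 is false
  commercial vehicle: yes → true
  NOT street-cleaning window active: no → true
  vehicle length ≤ 132 in: 249 ≤ 132 is false
  meter paid: no → false
  vehicle length ≥ 185 in: 249 ≥ 185 is true
  permit type ∈ {B, C, none, staff}: visitor is not in the set → false
Combine:
[1] false AND false AND true = false
[2.1] NOT false = true
[2.3] NOT false = true
[2] true AND true AND true = true
[3.2] NOT true = false
[3.3] NOT false = true
[3] true AND false AND true = false
[4.1] NOT true = false
[4] false AND false = false
[5] false AND false AND true = false
[6] true AND false AND false = false
[7.1] NOT true = false
[7] false AND false AND false = false
[root] false OR true OR false OR false OR false OR false OR false = true
Overall: true → permitted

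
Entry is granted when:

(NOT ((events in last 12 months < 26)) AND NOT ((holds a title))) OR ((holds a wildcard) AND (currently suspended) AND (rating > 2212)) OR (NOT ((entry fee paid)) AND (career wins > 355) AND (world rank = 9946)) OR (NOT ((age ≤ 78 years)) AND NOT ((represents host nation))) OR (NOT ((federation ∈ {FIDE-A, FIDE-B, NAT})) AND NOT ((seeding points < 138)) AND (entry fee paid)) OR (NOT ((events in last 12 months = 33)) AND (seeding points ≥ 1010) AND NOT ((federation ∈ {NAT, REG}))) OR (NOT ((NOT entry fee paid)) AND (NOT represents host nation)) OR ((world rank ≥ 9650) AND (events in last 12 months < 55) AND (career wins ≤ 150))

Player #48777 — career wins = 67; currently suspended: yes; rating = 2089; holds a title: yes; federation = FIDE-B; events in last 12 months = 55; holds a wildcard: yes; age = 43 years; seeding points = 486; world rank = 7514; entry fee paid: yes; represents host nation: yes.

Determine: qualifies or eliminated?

Eliminated

Atomic conditions:
  events in last 12 months < 26: 55 < 26 is false
  holds a title: yes → true
  holds a wildcard: yes → true
  currently suspended: yes → true
  rating > 2212: 2089 > 2212 is false
  entry fee paid: yes → true
  career wins > 355: 67 > 355 is false
  world rank = 9946: 7514 == 9946 is false
  age ≤ 78 years: 43 ≤ 78 is true
  represents host nation: yes → true
  federation ∈ {FIDE-A, FIDE-B, NAT}: FIDE-B is in the set → true
  seeding points < 138: 486 < 138 is false
  events in last 12 months = 33: 55 == 33 is false
  seeding points ≥ 1010: 486 ≥ 1010 is false
  federation ∈ {NAT, REG}: FIDE-B is not in the set → false
  NOT entry fee paid: yes → false
  NOT represents host nation: yes → false
  world rank ≥ 9650: 7514 ≥ 9650 is false
  events in last 12 months < 55: 55 < 55 is false
  career wins ≤ 150: 67 ≤ 150 is true
Combine:
[1.1] NOT false = true
[1.2] NOT true = false
[1] true AND false = false
[2] true AND true AND false = false
[3.1] NOT true = false
[3] false AND false AND false = false
[4.1] NOT true = false
[4.2] NOT true = false
[4] false AND false = false
[5.1] NOT true = false
[5.2] NOT false = true
[5] false AND true AND true = false
[6.1] NOT false = true
[6.3] NOT false = true
[6] true AND false AND true = false
[7.1] NOT false = true
[7] true AND false = false
[8] false AND false AND true = false
[root] false OR false OR false OR false OR false OR false OR false OR false = false
Overall: false → eliminated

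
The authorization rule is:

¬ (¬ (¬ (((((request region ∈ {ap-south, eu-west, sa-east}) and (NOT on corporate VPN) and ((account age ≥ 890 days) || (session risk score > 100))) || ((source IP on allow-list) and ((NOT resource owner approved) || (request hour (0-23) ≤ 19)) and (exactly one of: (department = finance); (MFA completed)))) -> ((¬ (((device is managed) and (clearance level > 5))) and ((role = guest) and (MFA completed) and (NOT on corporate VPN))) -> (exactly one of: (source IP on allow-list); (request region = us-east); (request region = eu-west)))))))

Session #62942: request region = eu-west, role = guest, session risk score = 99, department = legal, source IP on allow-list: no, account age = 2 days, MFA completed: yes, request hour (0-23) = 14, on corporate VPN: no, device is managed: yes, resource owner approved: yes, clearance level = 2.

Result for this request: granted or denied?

Atomic conditions:
  request region ∈ {ap-south, eu-west, sa-east}: eu-west is in the set → true
  NOT on corporate VPN: no → true
  account age ≥ 890 days: 2 ≥ 890 is false
  session risk score > 100: 99 > 100 is false
  source IP on allow-list: no → false
  NOT resource owner approved: yes → false
  request hour (0-23) ≤ 19: 14 ≤ 19 is true
  department = finance: legal == finance is false
  MFA completed: yes → true
  device is managed: yes → true
  clearance level > 5: 2 > 5 is false
  role = guest: guest == guest is true
  request region = us-east: eu-west == us-east is false
  request region = eu-west: eu-west == eu-west is true
Combine:
[1.1.1.1.1.3] false OR false = false
[1.1.1.1.1] true AND true AND false = false
[1.1.1.1.2.2] false OR true = true
[1.1.1.1.2.3] exactly-one(false, true) = true
[1.1.1.1.2] false AND true AND true = false
[1.1.1.1] false OR false = false
[1.1.1.2.1.1.1] true AND false = false
[1.1.1.2.1.1] NOT false = true
[1.1.1.2.1.2] true AND true AND true = true
[1.1.1.2.1] true AND true = true
[1.1.1.2.2] exactly-one(false, false, true) = true
[1.1.1.2] true → true = true
[1.1.1] false → true (antecedent false ⇒ implication holds) = true
[1.1] NOT true = false
[1] NOT false = true
[root] NOT true = false
Overall: false → denied

Denied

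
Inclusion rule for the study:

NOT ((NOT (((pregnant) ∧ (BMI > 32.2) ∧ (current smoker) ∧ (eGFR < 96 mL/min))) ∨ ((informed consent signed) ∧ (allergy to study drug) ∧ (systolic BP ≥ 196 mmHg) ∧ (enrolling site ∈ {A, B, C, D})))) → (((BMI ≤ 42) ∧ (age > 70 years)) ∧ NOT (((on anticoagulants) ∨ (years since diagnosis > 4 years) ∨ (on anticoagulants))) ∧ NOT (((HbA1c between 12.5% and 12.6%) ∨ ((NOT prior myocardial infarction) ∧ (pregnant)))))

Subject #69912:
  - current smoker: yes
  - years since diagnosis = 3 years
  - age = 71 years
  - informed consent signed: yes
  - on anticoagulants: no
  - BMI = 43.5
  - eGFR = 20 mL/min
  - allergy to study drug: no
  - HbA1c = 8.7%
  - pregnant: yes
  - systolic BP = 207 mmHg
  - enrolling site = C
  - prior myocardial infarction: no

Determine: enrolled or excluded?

Excluded

Atomic conditions:
  pregnant: yes → true
  BMI > 32.2: 43.5 > 32.2 is true
  current smoker: yes → true
  eGFR < 96 mL/min: 20 < 96 is true
  informed consent signed: yes → true
  allergy to study drug: no → false
  systolic BP ≥ 196 mmHg: 207 ≥ 196 is true
  enrolling site ∈ {A, B, C, D}: C is in the set → true
  BMI ≤ 42: 43.5 ≤ 42 is false
  age > 70 years: 71 > 70 is true
  on anticoagulants: no → false
  years since diagnosis > 4 years: 3 > 4 is false
  HbA1c between 12.5% and 12.6%: 8.7 in [12.5, 12.6] is false
  NOT prior myocardial infarction: no → true
Combine:
[1.1.1.1] true AND true AND true AND true = true
[1.1.1] NOT true = false
[1.1.2] true AND false AND true AND true = false
[1.1] false OR false = false
[1] NOT false = true
[2.1] false AND true = false
[2.2.1] false OR false OR false = false
[2.2] NOT false = true
[2.3.1.2] true AND true = true
[2.3.1] false OR true = true
[2.3] NOT true = false
[2] false AND true AND false = false
[root] true → false = false
Overall: false → excluded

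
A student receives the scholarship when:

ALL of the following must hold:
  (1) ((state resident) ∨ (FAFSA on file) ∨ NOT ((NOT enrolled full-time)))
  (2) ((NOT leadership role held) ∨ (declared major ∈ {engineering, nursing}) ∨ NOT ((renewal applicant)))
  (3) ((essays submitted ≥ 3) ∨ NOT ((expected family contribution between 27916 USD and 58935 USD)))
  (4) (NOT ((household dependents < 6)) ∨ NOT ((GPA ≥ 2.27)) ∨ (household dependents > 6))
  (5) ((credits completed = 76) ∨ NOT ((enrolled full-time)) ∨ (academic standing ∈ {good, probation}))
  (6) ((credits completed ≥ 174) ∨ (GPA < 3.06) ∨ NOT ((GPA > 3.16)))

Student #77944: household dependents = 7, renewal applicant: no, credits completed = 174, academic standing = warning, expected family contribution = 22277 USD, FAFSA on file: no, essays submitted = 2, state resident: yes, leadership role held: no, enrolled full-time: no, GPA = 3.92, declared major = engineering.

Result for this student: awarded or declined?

Atomic conditions:
  state resident: yes → true
  FAFSA on file: no → false
  NOT enrolled full-time: no → true
  NOT leadership role held: no → true
  declared major ∈ {engineering, nursing}: engineering is in the set → true
  renewal applicant: no → false
  essays submitted ≥ 3: 2 ≥ 3 is false
  expected family contribution between 27916 USD and 58935 USD: 22277 in [27916, 58935] is false
  household dependents < 6: 7 < 6 is false
  GPA ≥ 2.27: 3.92 ≥ 2.27 is true
  household dependents > 6: 7 > 6 is true
  credits completed = 76: 174 == 76 is false
  enrolled full-time: no → false
  academic standing ∈ {good, probation}: warning is not in the set → false
  credits completed ≥ 174: 174 ≥ 174 is true
  GPA < 3.06: 3.92 < 3.06 is false
  GPA > 3.16: 3.92 > 3.16 is true
Combine:
[1.3] NOT true = false
[1] true OR false OR false = true
[2.3] NOT false = true
[2] true OR true OR true = true
[3.2] NOT false = true
[3] false OR true = true
[4.1] NOT false = true
[4.2] NOT true = false
[4] true OR false OR true = true
[5.2] NOT false = true
[5] false OR true OR false = true
[6.3] NOT true = false
[6] true OR false OR false = true
[root] true AND true AND true AND true AND true AND true = true
Overall: true → awarded

Awarded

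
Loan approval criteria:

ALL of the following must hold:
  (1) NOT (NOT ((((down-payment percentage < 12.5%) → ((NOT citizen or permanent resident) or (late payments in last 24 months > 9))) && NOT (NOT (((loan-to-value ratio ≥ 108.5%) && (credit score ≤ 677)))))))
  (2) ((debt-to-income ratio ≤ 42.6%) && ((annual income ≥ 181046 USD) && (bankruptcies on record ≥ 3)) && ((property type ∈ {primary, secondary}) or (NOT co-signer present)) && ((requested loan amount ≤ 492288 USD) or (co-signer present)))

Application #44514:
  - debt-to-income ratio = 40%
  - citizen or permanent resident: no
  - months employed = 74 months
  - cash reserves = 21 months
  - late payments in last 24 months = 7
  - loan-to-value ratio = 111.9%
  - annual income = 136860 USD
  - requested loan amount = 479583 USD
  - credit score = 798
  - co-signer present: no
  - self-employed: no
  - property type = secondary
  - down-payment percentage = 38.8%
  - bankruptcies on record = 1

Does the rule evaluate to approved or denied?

Atomic conditions:
  down-payment percentage < 12.5%: 38.8 < 12.5 is false
  NOT citizen or permanent resident: no → true
  late payments in last 24 months > 9: 7 > 9 is false
  loan-to-value ratio ≥ 108.5%: 111.9 ≥ 108.5 is true
  credit score ≤ 677: 798 ≤ 677 is false
  debt-to-income ratio ≤ 42.6%: 40 ≤ 42.6 is true
  annual income ≥ 181046 USD: 136860 ≥ 181046 is false
  bankruptcies on record ≥ 3: 1 ≥ 3 is false
  property type ∈ {primary, secondary}: secondary is in the set → true
  NOT co-signer present: no → true
  requested loan amount ≤ 492288 USD: 479583 ≤ 492288 is true
  co-signer present: no → false
Combine:
[1.1.1.1.2] true OR false = true
[1.1.1.1] false → true (antecedent false ⇒ implication holds) = true
[1.1.1.2.1.1] true AND false = false
[1.1.1.2.1] NOT false = true
[1.1.1.2] NOT true = false
[1.1.1] true AND false = false
[1.1] NOT false = true
[1] NOT true = false
[2.2] false AND false = false
[2.3] true OR true = true
[2.4] true OR false = true
[2] true AND false AND true AND true = false
[root] false AND false = false
Overall: false → denied

Denied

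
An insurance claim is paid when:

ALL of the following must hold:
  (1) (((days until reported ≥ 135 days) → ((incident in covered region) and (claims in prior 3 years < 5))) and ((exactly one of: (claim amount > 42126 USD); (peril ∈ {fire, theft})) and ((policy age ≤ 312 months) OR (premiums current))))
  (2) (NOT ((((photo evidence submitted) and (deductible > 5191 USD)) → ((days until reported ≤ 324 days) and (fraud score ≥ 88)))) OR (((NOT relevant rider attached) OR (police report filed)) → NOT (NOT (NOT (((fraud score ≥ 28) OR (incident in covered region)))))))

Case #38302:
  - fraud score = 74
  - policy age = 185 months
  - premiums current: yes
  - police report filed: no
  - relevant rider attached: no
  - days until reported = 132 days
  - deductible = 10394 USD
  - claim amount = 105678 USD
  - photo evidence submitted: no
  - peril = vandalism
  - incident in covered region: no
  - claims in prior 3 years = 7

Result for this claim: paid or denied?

Atomic conditions:
  days until reported ≥ 135 days: 132 ≥ 135 is false
  incident in covered region: no → false
  claims in prior 3 years < 5: 7 < 5 is false
  claim amount > 42126 USD: 105678 > 42126 is true
  peril ∈ {fire, theft}: vandalism is not in the set → false
  policy age ≤ 312 months: 185 ≤ 312 is true
  premiums current: yes → true
  photo evidence submitted: no → false
  deductible > 5191 USD: 10394 > 5191 is true
  days until reported ≤ 324 days: 132 ≤ 324 is true
  fraud score ≥ 88: 74 ≥ 88 is false
  NOT relevant rider attached: no → true
  police report filed: no → false
  fraud score ≥ 28: 74 ≥ 28 is true
Combine:
[1.1.2] false AND false = false
[1.1] false → false (antecedent false ⇒ implication holds) = true
[1.2.1] exactly-one(true, false) = true
[1.2.2] true OR true = true
[1.2] true AND true = true
[1] true AND true = true
[2.1.1.1] false AND true = false
[2.1.1.2] true AND false = false
[2.1.1] false → false (antecedent false ⇒ implication holds) = true
[2.1] NOT true = false
[2.2.1] true OR false = true
[2.2.2.1.1.1] true OR false = true
[2.2.2.1.1] NOT true = false
[2.2.2.1] NOT false = true
[2.2.2] NOT true = false
[2.2] true → false = false
[2] false OR false = false
[root] true AND false = false
Overall: false → denied

Denied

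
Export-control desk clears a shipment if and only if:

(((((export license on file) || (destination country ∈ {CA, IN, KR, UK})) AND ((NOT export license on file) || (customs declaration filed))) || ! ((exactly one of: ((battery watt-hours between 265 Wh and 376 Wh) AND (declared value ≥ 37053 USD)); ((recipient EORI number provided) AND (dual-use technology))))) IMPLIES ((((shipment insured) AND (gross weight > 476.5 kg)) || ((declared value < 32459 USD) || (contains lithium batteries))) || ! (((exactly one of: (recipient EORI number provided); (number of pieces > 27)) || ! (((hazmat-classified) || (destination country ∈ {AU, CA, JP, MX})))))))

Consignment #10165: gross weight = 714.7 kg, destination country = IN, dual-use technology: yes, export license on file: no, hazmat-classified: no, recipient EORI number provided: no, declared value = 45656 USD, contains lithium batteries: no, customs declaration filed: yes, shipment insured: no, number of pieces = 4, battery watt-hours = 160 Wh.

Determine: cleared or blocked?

Blocked

Atomic conditions:
  export license on file: no → false
  destination country ∈ {CA, IN, KR, UK}: IN is in the set → true
  NOT export license on file: no → true
  customs declaration filed: yes → true
  battery watt-hours between 265 Wh and 376 Wh: 160 in [265, 376] is false
  declared value ≥ 37053 USD: 45656 ≥ 37053 is true
  recipient EORI number provided: no → false
  dual-use technology: yes → true
  shipment insured: no → false
  gross weight > 476.5 kg: 714.7 > 476.5 is true
  declared value < 32459 USD: 45656 < 32459 is false
  contains lithium batteries: no → false
  number of pieces > 27: 4 > 27 is false
  hazmat-classified: no → false
  destination country ∈ {AU, CA, JP, MX}: IN is not in the set → false
Combine:
[1.1.1] false OR true = true
[1.1.2] true OR true = true
[1.1] true AND true = true
[1.2.1.1] false AND true = false
[1.2.1.2] false AND true = false
[1.2.1] exactly-one(false, false) = false
[1.2] NOT false = true
[1] true OR true = true
[2.1.1] false AND true = false
[2.1.2] false OR false = false
[2.1] false OR false = false
[2.2.1.1] exactly-one(false, false) = false
[2.2.1.2.1] false OR false = false
[2.2.1.2] NOT false = true
[2.2.1] false OR true = true
[2.2] NOT true = false
[2] false OR false = false
[root] true → false = false
Overall: false → blocked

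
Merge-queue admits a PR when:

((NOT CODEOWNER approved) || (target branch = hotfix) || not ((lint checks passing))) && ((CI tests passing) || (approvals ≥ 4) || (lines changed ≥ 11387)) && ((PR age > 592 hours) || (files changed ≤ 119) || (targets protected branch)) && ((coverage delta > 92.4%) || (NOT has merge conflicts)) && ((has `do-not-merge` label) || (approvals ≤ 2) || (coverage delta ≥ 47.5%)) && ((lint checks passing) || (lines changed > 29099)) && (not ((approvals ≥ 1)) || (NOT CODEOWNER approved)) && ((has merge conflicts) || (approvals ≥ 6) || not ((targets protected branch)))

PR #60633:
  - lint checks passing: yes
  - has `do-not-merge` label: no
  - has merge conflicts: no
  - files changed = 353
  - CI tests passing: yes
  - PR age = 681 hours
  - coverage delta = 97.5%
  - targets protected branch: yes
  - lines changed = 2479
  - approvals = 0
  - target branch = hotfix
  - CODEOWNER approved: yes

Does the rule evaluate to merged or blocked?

Blocked

Atomic conditions:
  NOT CODEOWNER approved: yes → false
  target branch = hotfix: hotfix == hotfix is true
  lint checks passing: yes → true
  CI tests passing: yes → true
  approvals ≥ 4: 0 ≥ 4 is false
  lines changed ≥ 11387: 2479 ≥ 11387 is false
  PR age > 592 hours: 681 > 592 is true
  files changed ≤ 119: 353 ≤ 119 is false
  targets protected branch: yes → true
  coverage delta > 92.4%: 97.5 > 92.4 is true
  NOT has merge conflicts: no → true
  has `do-not-merge` label: no → false
  approvals ≤ 2: 0 ≤ 2 is true
  coverage delta ≥ 47.5%: 97.5 ≥ 47.5 is true
  lines changed > 29099: 2479 > 29099 is false
  approvals ≥ 1: 0 ≥ 1 is false
  has merge conflicts: no → false
  approvals ≥ 6: 0 ≥ 6 is false
Combine:
[1.3] NOT true = false
[1] false OR true OR false = true
[2] true OR false OR false = true
[3] true OR false OR true = true
[4] true OR true = true
[5] false OR true OR true = true
[6] true OR false = true
[7.1] NOT false = true
[7] true OR false = true
[8.3] NOT true = false
[8] false OR false OR false = false
[root] true AND true AND true AND true AND true AND true AND true AND false = false
Overall: false → blocked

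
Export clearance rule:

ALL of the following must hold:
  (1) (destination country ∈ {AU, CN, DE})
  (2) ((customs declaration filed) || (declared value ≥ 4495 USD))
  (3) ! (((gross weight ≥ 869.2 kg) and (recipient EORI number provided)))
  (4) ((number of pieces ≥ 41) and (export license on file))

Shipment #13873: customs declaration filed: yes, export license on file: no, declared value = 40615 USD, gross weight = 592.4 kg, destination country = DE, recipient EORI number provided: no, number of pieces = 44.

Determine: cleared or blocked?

Atomic conditions:
  destination country ∈ {AU, CN, DE}: DE is in the set → true
  customs declaration filed: yes → true
  declared value ≥ 4495 USD: 40615 ≥ 4495 is true
  gross weight ≥ 869.2 kg: 592.4 ≥ 869.2 is false
  recipient EORI number provided: no → false
  number of pieces ≥ 41: 44 ≥ 41 is true
  export license on file: no → false
Combine:
[2] true OR true = true
[3.1] false AND false = false
[3] NOT false = true
[4] true AND false = false
[root] true AND true AND true AND false = false
Overall: false → blocked

Blocked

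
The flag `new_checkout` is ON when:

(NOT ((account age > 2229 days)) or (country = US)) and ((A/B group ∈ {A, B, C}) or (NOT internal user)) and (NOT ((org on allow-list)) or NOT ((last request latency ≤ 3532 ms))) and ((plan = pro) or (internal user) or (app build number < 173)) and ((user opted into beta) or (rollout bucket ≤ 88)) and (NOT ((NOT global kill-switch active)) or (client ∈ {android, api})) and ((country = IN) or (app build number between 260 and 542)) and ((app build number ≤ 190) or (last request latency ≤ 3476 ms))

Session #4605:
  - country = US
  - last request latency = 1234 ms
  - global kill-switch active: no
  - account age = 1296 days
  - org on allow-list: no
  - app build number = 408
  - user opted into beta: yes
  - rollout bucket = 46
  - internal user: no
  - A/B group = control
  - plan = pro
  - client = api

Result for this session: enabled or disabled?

Atomic conditions:
  account age > 2229 days: 1296 > 2229 is false
  country = US: US == US is true
  A/B group ∈ {A, B, C}: control is not in the set → false
  NOT internal user: no → true
  org on allow-list: no → false
  last request latency ≤ 3532 ms: 1234 ≤ 3532 is true
  plan = pro: pro == pro is true
  internal user: no → false
  app build number < 173: 408 < 173 is false
  user opted into beta: yes → true
  rollout bucket ≤ 88: 46 ≤ 88 is true
  NOT global kill-switch active: no → true
  client ∈ {android, api}: api is in the set → true
  country = IN: US == IN is false
  app build number between 260 and 542: 408 in [260, 542] is true
  app build number ≤ 190: 408 ≤ 190 is false
  last request latency ≤ 3476 ms: 1234 ≤ 3476 is true
Combine:
[1.1] NOT false = true
[1] true OR true = true
[2] false OR true = true
[3.1] NOT false = true
[3.2] NOT true = false
[3] true OR false = true
[4] true OR false OR false = true
[5] true OR true = true
[6.1] NOT true = false
[6] false OR true = true
[7] false OR true = true
[8] false OR true = true
[root] true AND true AND true AND true AND true AND true AND true AND true = true
Overall: true → enabled

Enabled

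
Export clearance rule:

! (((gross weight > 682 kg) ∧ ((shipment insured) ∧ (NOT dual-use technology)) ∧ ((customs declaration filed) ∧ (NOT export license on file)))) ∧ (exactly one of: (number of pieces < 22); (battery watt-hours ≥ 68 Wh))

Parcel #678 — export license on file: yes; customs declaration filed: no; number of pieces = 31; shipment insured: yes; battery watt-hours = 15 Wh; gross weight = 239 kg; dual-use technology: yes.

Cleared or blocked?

Atomic conditions:
  gross weight > 682 kg: 239 > 682 is false
  shipment insured: yes → true
  NOT dual-use technology: yes → false
  customs declaration filed: no → false
  NOT export license on file: yes → false
  number of pieces < 22: 31 < 22 is false
  battery watt-hours ≥ 68 Wh: 15 ≥ 68 is false
Combine:
[1.1.2] true AND false = false
[1.1.3] false AND false = false
[1.1] false AND false AND false = false
[1] NOT false = true
[2] exactly-one(false, false) = false
[root] true AND false = false
Overall: false → blocked

Blocked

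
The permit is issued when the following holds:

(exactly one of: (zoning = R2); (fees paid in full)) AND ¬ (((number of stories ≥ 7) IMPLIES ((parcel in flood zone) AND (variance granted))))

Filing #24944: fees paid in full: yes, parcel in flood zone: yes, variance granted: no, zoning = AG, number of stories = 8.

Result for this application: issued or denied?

Issued

Atomic conditions:
  zoning = R2: AG == R2 is false
  fees paid in full: yes → true
  number of stories ≥ 7: 8 ≥ 7 is true
  parcel in flood zone: yes → true
  variance granted: no → false
Combine:
[1] exactly-one(false, true) = true
[2.1.2] true AND false = false
[2.1] true → false = false
[2] NOT false = true
[root] true AND true = true
Overall: true → issued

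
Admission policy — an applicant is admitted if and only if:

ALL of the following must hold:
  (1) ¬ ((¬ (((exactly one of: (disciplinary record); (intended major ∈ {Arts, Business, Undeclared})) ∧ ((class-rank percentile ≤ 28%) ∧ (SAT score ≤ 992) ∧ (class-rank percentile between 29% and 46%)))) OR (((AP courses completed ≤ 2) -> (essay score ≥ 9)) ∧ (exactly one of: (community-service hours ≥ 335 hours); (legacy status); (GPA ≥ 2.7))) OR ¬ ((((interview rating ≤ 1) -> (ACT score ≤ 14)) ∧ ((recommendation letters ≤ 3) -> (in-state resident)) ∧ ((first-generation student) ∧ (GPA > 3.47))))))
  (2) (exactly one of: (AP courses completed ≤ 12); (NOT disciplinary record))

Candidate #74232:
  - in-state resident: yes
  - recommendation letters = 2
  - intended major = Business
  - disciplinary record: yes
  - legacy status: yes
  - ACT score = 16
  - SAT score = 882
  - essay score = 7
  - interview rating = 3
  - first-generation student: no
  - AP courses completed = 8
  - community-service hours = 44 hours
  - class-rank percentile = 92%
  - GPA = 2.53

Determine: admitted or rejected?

Rejected

Atomic conditions:
  disciplinary record: yes → true
  intended major ∈ {Arts, Business, Undeclared}: Business is in the set → true
  class-rank percentile ≤ 28%: 92 ≤ 28 is false
  SAT score ≤ 992: 882 ≤ 992 is true
  class-rank percentile between 29% and 46%: 92 in [29, 46] is false
  AP courses completed ≤ 2: 8 ≤ 2 is false
  essay score ≥ 9: 7 ≥ 9 is false
  community-service hours ≥ 335 hours: 44 ≥ 335 is false
  legacy status: yes → true
  GPA ≥ 2.7: 2.53 ≥ 2.7 is false
  interview rating ≤ 1: 3 ≤ 1 is false
  ACT score ≤ 14: 16 ≤ 14 is false
  recommendation letters ≤ 3: 2 ≤ 3 is true
  in-state resident: yes → true
  first-generation student: no → false
  GPA > 3.47: 2.53 > 3.47 is false
  AP courses completed ≤ 12: 8 ≤ 12 is true
  NOT disciplinary record: yes → false
Combine:
[1.1.1.1.1] exactly-one(true, true) = false
[1.1.1.1.2] false AND true AND false = false
[1.1.1.1] false AND false = false
[1.1.1] NOT false = true
[1.1.2.1] false → false (antecedent false ⇒ implication holds) = true
[1.1.2.2] exactly-one(false, true, false) = true
[1.1.2] true AND true = true
[1.1.3.1.1] false → false (antecedent false ⇒ implication holds) = true
[1.1.3.1.2] true → true = true
[1.1.3.1.3] false AND false = false
[1.1.3.1] true AND true AND false = false
[1.1.3] NOT false = true
[1.1] true OR true OR true = true
[1] NOT true = false
[2] exactly-one(true, false) = true
[root] false AND true = false
Overall: false → rejected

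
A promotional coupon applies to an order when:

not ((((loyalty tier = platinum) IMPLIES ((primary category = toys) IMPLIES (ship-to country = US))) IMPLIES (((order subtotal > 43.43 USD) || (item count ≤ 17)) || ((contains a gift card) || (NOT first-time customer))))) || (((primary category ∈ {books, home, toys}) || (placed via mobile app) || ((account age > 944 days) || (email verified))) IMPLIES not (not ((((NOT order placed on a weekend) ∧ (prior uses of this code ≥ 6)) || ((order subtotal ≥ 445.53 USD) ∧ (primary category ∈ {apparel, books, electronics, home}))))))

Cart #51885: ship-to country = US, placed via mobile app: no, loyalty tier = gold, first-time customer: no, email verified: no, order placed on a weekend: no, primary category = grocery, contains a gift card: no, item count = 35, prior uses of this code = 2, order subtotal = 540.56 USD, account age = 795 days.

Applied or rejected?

Applied

Atomic conditions:
  loyalty tier = platinum: gold == platinum is false
  primary category = toys: grocery == toys is false
  ship-to country = US: US == US is true
  order subtotal > 43.43 USD: 540.56 > 43.43 is true
  item count ≤ 17: 35 ≤ 17 is false
  contains a gift card: no → false
  NOT first-time customer: no → true
  primary category ∈ {books, home, toys}: grocery is not in the set → false
  placed via mobile app: no → false
  account age > 944 days: 795 > 944 is false
  email verified: no → false
  NOT order placed on a weekend: no → true
  prior uses of this code ≥ 6: 2 ≥ 6 is false
  order subtotal ≥ 445.53 USD: 540.56 ≥ 445.53 is true
  primary category ∈ {apparel, books, electronics, home}: grocery is not in the set → false
Combine:
[1.1.1.2] false → true (antecedent false ⇒ implication holds) = true
[1.1.1] false → true (antecedent false ⇒ implication holds) = true
[1.1.2.1] true OR false = true
[1.1.2.2] false OR true = true
[1.1.2] true OR true = true
[1.1] true → true = true
[1] NOT true = false
[2.1.3] false OR false = false
[2.1] false OR false OR false = false
[2.2.1.1.1] true AND false = false
[2.2.1.1.2] true AND false = false
[2.2.1.1] false OR false = false
[2.2.1] NOT false = true
[2.2] NOT true = false
[2] false → false (antecedent false ⇒ implication holds) = true
[root] false OR true = true
Overall: true → applied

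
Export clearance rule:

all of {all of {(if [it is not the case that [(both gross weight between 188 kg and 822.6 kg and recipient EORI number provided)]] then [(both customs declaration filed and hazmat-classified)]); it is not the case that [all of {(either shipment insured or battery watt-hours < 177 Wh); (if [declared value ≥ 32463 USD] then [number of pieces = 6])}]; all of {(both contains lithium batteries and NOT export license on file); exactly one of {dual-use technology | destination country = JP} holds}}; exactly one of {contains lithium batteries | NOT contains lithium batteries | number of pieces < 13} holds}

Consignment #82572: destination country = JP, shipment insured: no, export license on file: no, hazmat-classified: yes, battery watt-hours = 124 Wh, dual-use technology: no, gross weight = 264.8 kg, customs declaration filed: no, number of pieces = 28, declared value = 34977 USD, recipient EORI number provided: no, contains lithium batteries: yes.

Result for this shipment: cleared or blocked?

Atomic conditions:
  gross weight between 188 kg and 822.6 kg: 264.8 in [188, 822.6] is true
  recipient EORI number provided: no → false
  customs declaration filed: no → false
  hazmat-classified: yes → true
  shipment insured: no → false
  battery watt-hours < 177 Wh: 124 < 177 is true
  declared value ≥ 32463 USD: 34977 ≥ 32463 is true
  number of pieces = 6: 28 == 6 is false
  contains lithium batteries: yes → true
  NOT export license on file: no → true
  dual-use technology: no → false
  destination country = JP: JP == JP is true
  NOT contains lithium batteries: yes → false
  number of pieces < 13: 28 < 13 is false
Combine:
[1.1.1.1] true AND false = false
[1.1.1] NOT false = true
[1.1.2] false AND true = false
[1.1] true → false = false
[1.2.1.1] false OR true = true
[1.2.1.2] true → false = false
[1.2.1] true AND false = false
[1.2] NOT false = true
[1.3.1] true AND true = true
[1.3.2] exactly-one(false, true) = true
[1.3] true AND true = true
[1] false AND true AND true = false
[2] exactly-one(true, false, false) = true
[root] false AND true = false
Overall: false → blocked

Blocked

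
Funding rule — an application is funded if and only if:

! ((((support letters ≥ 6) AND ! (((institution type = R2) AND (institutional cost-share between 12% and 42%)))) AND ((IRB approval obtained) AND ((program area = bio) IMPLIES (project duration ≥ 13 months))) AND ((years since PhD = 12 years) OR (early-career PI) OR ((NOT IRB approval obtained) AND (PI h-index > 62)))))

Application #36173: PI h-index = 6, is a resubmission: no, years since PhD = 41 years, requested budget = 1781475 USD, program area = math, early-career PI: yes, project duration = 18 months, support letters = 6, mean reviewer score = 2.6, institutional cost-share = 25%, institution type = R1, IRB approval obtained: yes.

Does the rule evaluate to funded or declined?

Declined

Atomic conditions:
  support letters ≥ 6: 6 ≥ 6 is true
  institution type = R2: R1 == R2 is false
  institutional cost-share between 12% and 42%: 25 in [12, 42] is true
  IRB approval obtained: yes → true
  program area = bio: math == bio is false
  project duration ≥ 13 months: 18 ≥ 13 is true
  years since PhD = 12 years: 41 == 12 is false
  early-career PI: yes → true
  NOT IRB approval obtained: yes → false
  PI h-index > 62: 6 > 62 is false
Combine:
[1.1.2.1] false AND true = false
[1.1.2] NOT false = true
[1.1] true AND true = true
[1.2.2] false → true (antecedent false ⇒ implication holds) = true
[1.2] true AND true = true
[1.3.3] false AND false = false
[1.3] false OR true OR false = true
[1] true AND true AND true = true
[root] NOT true = false
Overall: false → declined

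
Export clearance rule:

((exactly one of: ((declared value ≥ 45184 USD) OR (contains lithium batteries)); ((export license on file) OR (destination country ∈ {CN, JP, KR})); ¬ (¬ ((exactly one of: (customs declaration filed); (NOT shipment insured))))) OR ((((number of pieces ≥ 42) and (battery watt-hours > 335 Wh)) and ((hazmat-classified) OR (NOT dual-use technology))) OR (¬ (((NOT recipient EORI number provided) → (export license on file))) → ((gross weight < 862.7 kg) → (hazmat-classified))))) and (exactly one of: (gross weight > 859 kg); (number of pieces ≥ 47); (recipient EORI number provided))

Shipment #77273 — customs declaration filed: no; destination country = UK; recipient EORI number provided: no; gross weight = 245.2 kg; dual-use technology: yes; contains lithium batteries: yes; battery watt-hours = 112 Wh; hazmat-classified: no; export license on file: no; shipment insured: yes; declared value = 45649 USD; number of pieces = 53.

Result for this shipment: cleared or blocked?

Cleared

Atomic conditions:
  declared value ≥ 45184 USD: 45649 ≥ 45184 is true
  contains lithium batteries: yes → true
  export license on file: no → false
  destination country ∈ {CN, JP, KR}: UK is not in the set → false
  customs declaration filed: no → false
  NOT shipment insured: yes → false
  number of pieces ≥ 42: 53 ≥ 42 is true
  battery watt-hours > 335 Wh: 112 > 335 is false
  hazmat-classified: no → false
  NOT dual-use technology: yes → false
  NOT recipient EORI number provided: no → true
  gross weight < 862.7 kg: 245.2 < 862.7 is true
  gross weight > 859 kg: 245.2 > 859 is false
  number of pieces ≥ 47: 53 ≥ 47 is true
  recipient EORI number provided: no → false
Combine:
[1.1.1] true OR true = true
[1.1.2] false OR false = false
[1.1.3.1.1] exactly-one(false, false) = false
[1.1.3.1] NOT false = true
[1.1.3] NOT true = false
[1.1] exactly-one(true, false, false) = true
[1.2.1.1] true AND false = false
[1.2.1.2] false OR false = false
[1.2.1] false AND false = false
[1.2.2.1.1] true → false = false
[1.2.2.1] NOT false = true
[1.2.2.2] true → false = false
[1.2.2] true → false = false
[1.2] false OR false = false
[1] true OR false = true
[2] exactly-one(false, true, false) = true
[root] true AND true = true
Overall: true → cleared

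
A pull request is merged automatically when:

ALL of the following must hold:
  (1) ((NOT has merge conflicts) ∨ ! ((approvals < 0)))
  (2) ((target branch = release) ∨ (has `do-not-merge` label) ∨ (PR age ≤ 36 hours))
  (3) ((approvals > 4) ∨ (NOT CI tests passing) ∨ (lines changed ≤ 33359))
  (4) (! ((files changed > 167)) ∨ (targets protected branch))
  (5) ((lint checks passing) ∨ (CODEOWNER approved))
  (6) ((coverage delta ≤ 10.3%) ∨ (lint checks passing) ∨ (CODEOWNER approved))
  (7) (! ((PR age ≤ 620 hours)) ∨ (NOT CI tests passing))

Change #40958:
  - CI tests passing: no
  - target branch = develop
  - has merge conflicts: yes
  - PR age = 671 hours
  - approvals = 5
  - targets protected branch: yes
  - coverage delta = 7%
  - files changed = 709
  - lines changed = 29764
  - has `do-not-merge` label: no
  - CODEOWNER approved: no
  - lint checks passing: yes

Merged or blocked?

Blocked

Atomic conditions:
  NOT has merge conflicts: yes → false
  approvals < 0: 5 < 0 is false
  target branch = release: develop == release is false
  has `do-not-merge` label: no → false
  PR age ≤ 36 hours: 671 ≤ 36 is false
  approvals > 4: 5 > 4 is true
  NOT CI tests passing: no → true
  lines changed ≤ 33359: 29764 ≤ 33359 is true
  files changed > 167: 709 > 167 is true
  targets protected branch: yes → true
  lint checks passing: yes → true
  CODEOWNER approved: no → false
  coverage delta ≤ 10.3%: 7 ≤ 10.3 is true
  PR age ≤ 620 hours: 671 ≤ 620 is false
Combine:
[1.2] NOT false = true
[1] false OR true = true
[2] false OR false OR false = false
[3] true OR true OR true = true
[4.1] NOT true = false
[4] false OR true = true
[5] true OR false = true
[6] true OR true OR false = true
[7.1] NOT false = true
[7] true OR true = true
[root] true AND false AND true AND true AND true AND true AND true = false
Overall: false → blocked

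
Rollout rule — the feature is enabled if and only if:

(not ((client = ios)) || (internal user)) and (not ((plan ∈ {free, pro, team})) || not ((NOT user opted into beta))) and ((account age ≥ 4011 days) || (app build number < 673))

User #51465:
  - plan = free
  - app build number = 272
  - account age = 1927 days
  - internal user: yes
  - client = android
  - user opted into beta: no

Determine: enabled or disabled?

Atomic conditions:
  client = ios: android == ios is false
  internal user: yes → true
  plan ∈ {free, pro, team}: free is in the set → true
  NOT user opted into beta: no → true
  account age ≥ 4011 days: 1927 ≥ 4011 is false
  app build number < 673: 272 < 673 is true
Combine:
[1.1] NOT false = true
[1] true OR true = true
[2.1] NOT true = false
[2.2] NOT true = false
[2] false OR false = false
[3] false OR true = true
[root] true AND false AND true = false
Overall: false → disabled

Disabled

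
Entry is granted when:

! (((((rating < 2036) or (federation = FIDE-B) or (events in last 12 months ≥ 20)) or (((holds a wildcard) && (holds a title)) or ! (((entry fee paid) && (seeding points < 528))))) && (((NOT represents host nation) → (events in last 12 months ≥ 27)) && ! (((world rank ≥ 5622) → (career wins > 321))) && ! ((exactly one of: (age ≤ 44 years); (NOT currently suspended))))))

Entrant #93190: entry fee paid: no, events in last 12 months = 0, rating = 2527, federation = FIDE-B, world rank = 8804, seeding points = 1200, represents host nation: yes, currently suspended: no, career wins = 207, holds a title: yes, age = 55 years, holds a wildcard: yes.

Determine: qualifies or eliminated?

Atomic conditions:
  rating < 2036: 2527 < 2036 is false
  federation = FIDE-B: FIDE-B == FIDE-B is true
  events in last 12 months ≥ 20: 0 ≥ 20 is false
  holds a wildcard: yes → true
  holds a title: yes → true
  entry fee paid: no → false
  seeding points < 528: 1200 < 528 is false
  NOT represents host nation: yes → false
  events in last 12 months ≥ 27: 0 ≥ 27 is false
  world rank ≥ 5622: 8804 ≥ 5622 is true
  career wins > 321: 207 > 321 is false
  age ≤ 44 years: 55 ≤ 44 is false
  NOT currently suspended: no → true
Combine:
[1.1.1] false OR true OR false = true
[1.1.2.1] true AND true = true
[1.1.2.2.1] false AND false = false
[1.1.2.2] NOT false = true
[1.1.2] true OR true = true
[1.1] true OR true = true
[1.2.1] false → false (antecedent false ⇒ implication holds) = true
[1.2.2.1] true → false = false
[1.2.2] NOT false = true
[1.2.3.1] exactly-one(false, true) = true
[1.2.3] NOT true = false
[1.2] true AND true AND false = false
[1] true AND false = false
[root] NOT false = true
Overall: true → qualifies

Qualifies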